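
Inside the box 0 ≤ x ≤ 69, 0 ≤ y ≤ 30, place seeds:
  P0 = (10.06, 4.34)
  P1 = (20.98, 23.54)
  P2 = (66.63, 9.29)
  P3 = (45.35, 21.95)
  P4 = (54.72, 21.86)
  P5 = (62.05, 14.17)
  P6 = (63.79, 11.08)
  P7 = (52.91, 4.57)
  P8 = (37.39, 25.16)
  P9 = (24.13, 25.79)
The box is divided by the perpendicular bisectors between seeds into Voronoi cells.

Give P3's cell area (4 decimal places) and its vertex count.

Area of P3's cell: 195.2792 (4 vertices)

1. box [0,69]×[0,30]: [(0, 0) (69, 0) (69, 30) (0, 30)]
2. ⊥bis P3·P0 via (27.705,13.145): [(34.2645, 0) (69, 0) (69, 30) (19.2942, 30)]  |A|=1266.6198
3. ⊥bis P3·P1 via (33.165,22.745): [(31.9797, 4.5785) (34.2645, 0) (69, 0) (69, 30) (33.6383, 30)]  |A|=1084.2953
4. ⊥bis P3·P2 via (55.99,15.62): [(31.9797, 4.5785) (34.2645, 0) (46.6973, 0) (64.545, 30) (33.6383, 30)]  |A|=682.9297
5. ⊥bis P3·P4 via (50.035,21.905): [(31.9797, 4.5785) (34.2645, 0) (46.6973, 0) (49.8759, 5.3429) (50.1128, 30) (33.6383, 30)]  |A|=505.0011
6. ⊥bis P3·P5 via (53.7,18.06): [(31.9797, 4.5785) (34.2645, 0) (45.2864, 0) (49.9201, 9.9464) (50.1128, 30) (33.6383, 30)]  |A|=490.7863
7. ⊥bis P3·P6 via (54.57,16.515): [(31.9797, 4.5785) (34.2645, 0) (44.8347, 0) (46.9887, 3.654) (49.9201, 9.9464) (50.1128, 30) (33.6383, 30)]  |A|=489.9611
8. ⊥bis P3·P7 via (49.13,13.26): [(32.0618, 5.8356) (49.9554, 13.619) (50.1128, 30) (33.6383, 30)]  |A|=344.9923
9. ⊥bis P3·P8 via (41.37,23.555): [(34.6844, 6.9764) (49.9554, 13.619) (50.1128, 30) (43.9691, 30)]  |A|=195.2792
10. ⊥bis P3·P9 via (34.74,23.87): [(34.6844, 6.9764) (49.9554, 13.619) (50.1128, 30) (43.9691, 30)]  |A|=195.2792
11. canonical 4-gon: [(34.6844, 6.9764) (49.9554, 13.619) (50.1128, 30) (43.9691, 30)]
12. shoelace: 195.2792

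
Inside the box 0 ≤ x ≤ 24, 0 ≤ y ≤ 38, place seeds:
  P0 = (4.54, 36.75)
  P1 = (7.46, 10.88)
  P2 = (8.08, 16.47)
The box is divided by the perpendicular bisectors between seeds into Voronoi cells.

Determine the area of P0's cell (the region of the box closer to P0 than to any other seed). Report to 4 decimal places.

1. box [0,24]×[0,38]: [(0, 0) (24, 0) (24, 38) (0, 38)]
2. ⊥bis P0·P1 via (6,23.815): [(0, 23.1378) (24, 25.8467) (24, 38) (0, 38)]  |A|=324.1864
3. ⊥bis P0·P2 via (6.31,26.61): [(0, 25.5086) (24, 29.6979) (24, 38) (0, 38)]  |A|=249.5226
4. canonical 4-gon: [(0, 25.5086) (24, 29.6979) (24, 38) (0, 38)]
5. shoelace: 249.5226

Area of P0's cell: 249.5226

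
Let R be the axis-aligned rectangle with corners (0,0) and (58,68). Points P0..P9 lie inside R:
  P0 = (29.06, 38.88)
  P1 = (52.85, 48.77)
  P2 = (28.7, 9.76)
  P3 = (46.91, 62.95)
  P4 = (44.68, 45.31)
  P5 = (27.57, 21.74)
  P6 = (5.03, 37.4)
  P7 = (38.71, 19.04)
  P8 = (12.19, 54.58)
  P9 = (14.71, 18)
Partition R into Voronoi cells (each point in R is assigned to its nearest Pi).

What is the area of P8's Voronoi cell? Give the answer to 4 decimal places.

1. box [0,58]×[0,68]: [(0, 0) (58, 0) (58, 68) (0, 68)]
2. ⊥bis P8·P0 via (20.625,46.73): [(0, 24.568) (40.4198, 68) (0, 68)]  |A|=877.7578
3. ⊥bis P8·P1 via (32.52,51.675): [(0, 24.568) (33.8429, 60.9329) (34.8527, 68) (0, 68)]  |A|=858.0861
4. ⊥bis P8·P2 via (20.445,32.17): [(0, 24.6388) (0.1003, 24.6758) (33.8429, 60.9329) (34.8527, 68) (0, 68)]  |A|=858.0825
5. ⊥bis P8·P3 via (29.55,58.765): [(0, 24.6388) (0.1003, 24.6758) (30.0181, 56.8231) (27.3237, 68) (0, 68)]  |A|=804.5673
6. ⊥bis P8·P4 via (28.435,49.945): [(0, 24.6388) (0.1003, 24.6758) (30.0181, 56.8231) (27.3237, 68) (0, 68)]  |A|=804.5673
7. ⊥bis P8·P5 via (19.88,38.16): [(0, 28.8496) (7.0631, 32.1575) (30.0181, 56.8231) (27.3237, 68) (0, 68)]  |A|=789.4501
8. ⊥bis P8·P6 via (8.61,45.99): [(0, 49.5783) (16.771, 42.5888) (30.0181, 56.8231) (27.3237, 68) (0, 68)]  |A|=594.8465
9. ⊥bis P8·P7 via (25.45,36.81): [(0, 49.5783) (16.771, 42.5888) (30.0181, 56.8231) (27.3237, 68) (0, 68)]  |A|=594.8465
10. ⊥bis P8·P9 via (13.45,36.29): [(0, 49.5783) (16.771, 42.5888) (30.0181, 56.8231) (27.3237, 68) (0, 68)]  |A|=594.8465
11. canonical 5-gon: [(0, 49.5783) (16.771, 42.5888) (30.0181, 56.8231) (27.3237, 68) (0, 68)]
12. shoelace: 594.8465

Area of P8's cell: 594.8465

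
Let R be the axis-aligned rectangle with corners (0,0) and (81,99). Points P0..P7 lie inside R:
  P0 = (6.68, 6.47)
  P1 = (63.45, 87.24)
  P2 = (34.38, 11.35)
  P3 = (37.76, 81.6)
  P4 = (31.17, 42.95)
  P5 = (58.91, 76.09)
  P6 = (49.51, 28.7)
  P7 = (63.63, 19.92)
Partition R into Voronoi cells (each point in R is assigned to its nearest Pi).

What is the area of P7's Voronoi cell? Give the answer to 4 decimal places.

1. box [0,81]×[0,99]: [(0, 0) (81, 0) (81, 99) (0, 99)]
2. ⊥bis P7·P0 via (35.155,13.195): [(38.2713, 0) (81, 0) (81, 99) (14.8903, 99)]  |A|=5387.5035
3. ⊥bis P7·P1 via (63.54,53.58): [(25.6411, 53.4787) (38.2713, 0) (81, 0) (81, 53.6267)]  |A|=2626.8937
4. ⊥bis P7·P2 via (49.005,15.635): [(37.9075, 53.5115) (53.5859, 0) (81, 0) (81, 53.6267)]  |A|=1888.9372
5. ⊥bis P7·P3 via (50.695,50.76): [(57.3793, 53.5635) (40.0249, 46.2847) (53.5859, 0) (81, 0) (81, 53.6267)]  |A|=1818.5234
6. ⊥bis P7·P4 via (47.4,31.435): [(63.1108, 53.5789) (45.2596, 28.4182) (53.5859, 0) (81, 0) (81, 53.6267)]  |A|=1572.4732
7. ⊥bis P7·P5 via (61.27,48.005): [(59.0222, 47.8161) (45.2596, 28.4182) (53.5859, 0) (81, 0) (81, 49.6629)]  |A|=1477.4684
8. ⊥bis P7·P6 via (56.57,24.31): [(71.857, 48.8946) (49.7002, 13.2621) (53.5859, 0) (81, 0) (81, 49.6629)]  |A|=1113.3843
9. canonical 5-gon: [(71.857, 48.8946) (49.7002, 13.2621) (53.5859, 0) (81, 0) (81, 49.6629)]
10. shoelace: 1113.3843

Area of P7's cell: 1113.3843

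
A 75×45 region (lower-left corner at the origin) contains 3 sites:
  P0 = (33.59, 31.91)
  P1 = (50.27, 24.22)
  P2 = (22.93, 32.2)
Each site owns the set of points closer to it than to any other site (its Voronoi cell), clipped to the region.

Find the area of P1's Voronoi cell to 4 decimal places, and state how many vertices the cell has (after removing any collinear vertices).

1. box [0,75]×[0,45]: [(0, 0) (75, 0) (75, 45) (0, 45)]
2. ⊥bis P1·P0 via (41.93,28.065): [(28.9912, 0) (75, 0) (75, 45) (49.7376, 45)]  |A|=1603.6037
3. ⊥bis P1·P2 via (36.6,28.21): [(28.9912, 0) (75, 0) (75, 45) (49.7376, 45)]  |A|=1603.6037
4. canonical 4-gon: [(28.9912, 0) (75, 0) (75, 45) (49.7376, 45)]
5. shoelace: 1603.6037

Area of P1's cell: 1603.6037 (4 vertices)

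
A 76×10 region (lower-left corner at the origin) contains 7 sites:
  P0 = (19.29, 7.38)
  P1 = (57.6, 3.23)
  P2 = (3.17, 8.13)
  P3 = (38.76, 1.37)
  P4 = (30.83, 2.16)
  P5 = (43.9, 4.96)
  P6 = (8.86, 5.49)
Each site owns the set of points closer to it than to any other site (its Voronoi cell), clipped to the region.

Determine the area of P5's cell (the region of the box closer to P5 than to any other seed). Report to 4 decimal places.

1. box [0,76]×[0,10]: [(0, 0) (76, 0) (76, 10) (0, 10)]
2. ⊥bis P5·P0 via (31.595,6.17): [(30.9883, 0) (76, 0) (76, 10) (31.9716, 10)]  |A|=445.2005
3. ⊥bis P5·P1 via (50.75,4.095): [(30.9883, 0) (50.2329, 0) (51.4957, 10) (31.9716, 10)]  |A|=193.8433
4. ⊥bis P5·P2 via (23.535,6.545): [(30.9883, 0) (50.2329, 0) (51.4957, 10) (31.9716, 10)]  |A|=193.8433
5. ⊥bis P5·P3 via (41.33,3.165): [(43.5406, 0) (50.2329, 0) (51.4957, 10) (36.5561, 10)]  |A|=108.1592
6. ⊥bis P5·P4 via (37.365,3.56): [(43.5406, 0) (50.2329, 0) (51.4957, 10) (36.5561, 10)]  |A|=108.1592
7. ⊥bis P5·P6 via (26.38,5.225): [(43.5406, 0) (50.2329, 0) (51.4957, 10) (36.5561, 10)]  |A|=108.1592
8. canonical 4-gon: [(43.5406, 0) (50.2329, 0) (51.4957, 10) (36.5561, 10)]
9. shoelace: 108.1592

Area of P5's cell: 108.1592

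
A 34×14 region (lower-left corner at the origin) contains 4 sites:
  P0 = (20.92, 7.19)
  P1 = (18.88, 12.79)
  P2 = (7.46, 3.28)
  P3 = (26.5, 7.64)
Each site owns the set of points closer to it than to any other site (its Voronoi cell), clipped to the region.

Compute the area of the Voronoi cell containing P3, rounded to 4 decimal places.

1. box [0,34]×[0,14]: [(0, 0) (34, 0) (34, 14) (0, 14)]
2. ⊥bis P3·P0 via (23.71,7.415): [(24.308, 0) (34, 0) (34, 14) (23.179, 14)]  |A|=143.5915
3. ⊥bis P3·P1 via (22.69,10.215): [(23.3995, 11.2648) (24.308, 0) (34, 0) (34, 14) (25.2481, 14)]  |A|=140.7617
4. ⊥bis P3·P2 via (16.98,5.46): [(23.3995, 11.2648) (24.308, 0) (34, 0) (34, 14) (25.2481, 14)]  |A|=140.7617
5. canonical 5-gon: [(23.3995, 11.2648) (24.308, 0) (34, 0) (34, 14) (25.2481, 14)]
6. shoelace: 140.7617

Area of P3's cell: 140.7617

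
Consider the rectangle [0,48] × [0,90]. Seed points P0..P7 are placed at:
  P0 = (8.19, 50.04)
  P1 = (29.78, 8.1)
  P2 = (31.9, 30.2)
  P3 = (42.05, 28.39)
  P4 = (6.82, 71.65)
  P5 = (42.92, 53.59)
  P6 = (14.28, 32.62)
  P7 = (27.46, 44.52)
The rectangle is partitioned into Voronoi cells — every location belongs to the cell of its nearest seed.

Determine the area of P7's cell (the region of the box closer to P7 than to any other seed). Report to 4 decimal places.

1. box [0,48]×[0,90]: [(0, 0) (48, 0) (48, 90) (0, 90)]
2. ⊥bis P7·P0 via (17.825,47.28): [(4.2814, 0) (48, 0) (48, 90) (30.0624, 90)]  |A|=2774.5307
3. ⊥bis P7·P1 via (28.62,26.31): [(11.5057, 25.2198) (48, 27.5445) (48, 90) (30.0624, 90)]  |A|=1720.6345
4. ⊥bis P7·P2 via (29.68,37.36): [(13.5508, 32.359) (48, 43.0402) (48, 90) (30.0624, 90)]  |A|=1325.8337
5. ⊥bis P7·P3 via (34.755,36.455): [(13.5508, 32.359) (38.9243, 40.2263) (48, 48.4354) (48, 90) (30.0624, 90)]  |A|=1301.3511
6. ⊥bis P7·P4 via (17.14,58.085): [(21.9735, 61.7623) (13.5508, 32.359) (38.9243, 40.2263) (48, 48.4354) (48, 81.5627)]  |A|=938.2958
7. ⊥bis P7·P5 via (35.19,49.055): [(25.957, 64.7928) (21.9735, 61.7623) (13.5508, 32.359) (38.9243, 40.2263) (39.8685, 41.0803)]  |A|=425.6147
8. ⊥bis P7·P6 via (20.87,38.57): [(25.957, 64.7928) (21.9735, 61.7623) (16.6643, 43.2281) (23.6504, 35.4905) (38.9243, 40.2263) (39.8685, 41.0803)]  |A|=375.6031
9. canonical 6-gon: [(25.957, 64.7928) (21.9735, 61.7623) (16.6643, 43.2281) (23.6504, 35.4905) (38.9243, 40.2263) (39.8685, 41.0803)]
10. shoelace: 375.6031

Area of P7's cell: 375.6031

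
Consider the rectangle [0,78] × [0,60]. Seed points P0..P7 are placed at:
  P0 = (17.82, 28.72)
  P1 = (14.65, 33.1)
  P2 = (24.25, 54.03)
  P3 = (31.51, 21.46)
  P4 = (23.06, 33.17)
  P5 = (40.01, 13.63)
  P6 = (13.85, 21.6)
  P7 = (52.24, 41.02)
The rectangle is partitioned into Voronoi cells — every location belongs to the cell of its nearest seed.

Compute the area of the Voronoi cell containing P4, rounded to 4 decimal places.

1. box [0,78]×[0,60]: [(0, 0) (78, 0) (78, 60) (0, 60)]
2. ⊥bis P4·P0 via (20.44,30.945): [(0, 55.0137) (46.7196, 0) (78, 0) (78, 60) (0, 60)]  |A|=3394.8908
3. ⊥bis P4·P1 via (18.855,33.135): [(18.8577, 32.8082) (46.7196, 0) (78, 0) (78, 60) (18.6314, 60)]  |A|=3094.5647
4. ⊥bis P4·P2 via (23.655,43.6): [(18.7656, 43.8789) (18.8577, 32.8082) (46.7196, 0) (78, 0) (78, 40.4998)]  |A|=2038.4798
5. ⊥bis P4·P3 via (27.285,27.315): [(47.9334, 42.215) (18.7656, 43.8789) (18.8577, 32.8082) (24.9523, 25.6317)]  |A|=294.3739
6. ⊥bis P4·P5 via (31.535,23.4): [(47.9334, 42.215) (18.7656, 43.8789) (18.8577, 32.8082) (24.9523, 25.6317)]  |A|=294.3739
7. ⊥bis P4·P6 via (18.455,27.385): [(47.9334, 42.215) (18.7656, 43.8789) (18.8577, 32.8082) (24.9523, 25.6317)]  |A|=294.3739
8. ⊥bis P4·P7 via (37.65,37.095): [(38.1683, 35.1684) (36.0909, 42.8906) (18.7656, 43.8789) (18.8577, 32.8082) (24.9523, 25.6317)]  |A|=249.3509
9. canonical 5-gon: [(38.1683, 35.1684) (36.0909, 42.8906) (18.7656, 43.8789) (18.8577, 32.8082) (24.9523, 25.6317)]
10. shoelace: 249.3509

Area of P4's cell: 249.3509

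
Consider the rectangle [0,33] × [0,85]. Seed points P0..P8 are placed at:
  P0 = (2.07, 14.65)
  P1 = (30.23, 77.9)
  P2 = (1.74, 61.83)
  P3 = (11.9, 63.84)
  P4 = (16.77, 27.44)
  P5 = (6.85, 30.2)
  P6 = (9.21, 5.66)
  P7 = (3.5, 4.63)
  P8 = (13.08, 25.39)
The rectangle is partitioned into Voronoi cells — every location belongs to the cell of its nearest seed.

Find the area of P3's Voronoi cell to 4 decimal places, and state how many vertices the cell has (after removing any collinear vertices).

Area of P3's cell: 683.6681 (6 vertices)

1. box [0,33]×[0,85]: [(0, 0) (33, 0) (33, 85) (0, 85)]
2. ⊥bis P3·P0 via (6.985,39.245): [(0, 40.6409) (33, 34.0462) (33, 85) (0, 85)]  |A|=1572.6629
3. ⊥bis P3·P1 via (21.065,70.87): [(0, 40.6409) (33, 34.0462) (33, 55.3104) (10.2266, 85) (0, 85)]  |A|=1234.596
4. ⊥bis P3·P2 via (6.82,62.835): [(11.6722, 38.3083) (33, 34.0462) (33, 55.3104) (10.2266, 85) (2.435, 85)]  |A|=918.864
5. ⊥bis P3·P4 via (14.335,45.64): [(10.3278, 45.1039) (33, 48.1372) (33, 55.3104) (10.2266, 85) (2.435, 85)]  |A|=689.5253
6. ⊥bis P3·P5 via (9.375,47.02): [(9.9663, 46.9312) (16.5731, 45.9394) (33, 48.1372) (33, 55.3104) (10.2266, 85) (2.435, 85)]  |A|=683.6681
7. ⊥bis P3·P6 via (10.555,34.75): [(9.9663, 46.9312) (16.5731, 45.9394) (33, 48.1372) (33, 55.3104) (10.2266, 85) (2.435, 85)]  |A|=683.6681
8. ⊥bis P3·P7 via (7.7,34.235): [(9.9663, 46.9312) (16.5731, 45.9394) (33, 48.1372) (33, 55.3104) (10.2266, 85) (2.435, 85)]  |A|=683.6681
9. ⊥bis P3·P8 via (12.49,44.615): [(9.9663, 46.9312) (16.5731, 45.9394) (33, 48.1372) (33, 55.3104) (10.2266, 85) (2.435, 85)]  |A|=683.6681
10. canonical 6-gon: [(9.9663, 46.9312) (16.5731, 45.9394) (33, 48.1372) (33, 55.3104) (10.2266, 85) (2.435, 85)]
11. shoelace: 683.6681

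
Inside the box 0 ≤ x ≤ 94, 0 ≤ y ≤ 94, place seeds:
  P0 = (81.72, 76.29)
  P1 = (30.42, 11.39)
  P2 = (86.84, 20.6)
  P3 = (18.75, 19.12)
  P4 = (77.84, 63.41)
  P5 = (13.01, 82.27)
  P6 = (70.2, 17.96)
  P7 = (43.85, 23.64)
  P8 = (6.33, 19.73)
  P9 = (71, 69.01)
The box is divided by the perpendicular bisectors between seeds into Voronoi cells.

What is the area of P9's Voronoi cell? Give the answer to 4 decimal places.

Area of P9's cell: 1214.4328

1. box [0,94]×[0,94]: [(0, 0) (94, 0) (94, 94) (0, 94)]
2. ⊥bis P9·P0 via (76.36,72.65): [(0, 0) (94, 0) (94, 46.6746) (61.8611, 94) (0, 94)]  |A|=8075.5076
3. ⊥bis P9·P1 via (50.71,40.2): [(0, 75.9135) (94, 9.7122) (94, 46.6746) (61.8611, 94) (0, 94)]  |A|=4051.1007
4. ⊥bis P9·P2 via (78.92,44.805): [(0, 75.9135) (55.1943, 37.0418) (92.2972, 49.1821) (61.8611, 94) (0, 94)]  |A|=3277.0709
5. ⊥bis P9·P3 via (44.875,44.065): [(0, 91.0628) (44.1625, 44.8112) (55.1943, 37.0418) (92.2972, 49.1821) (61.8611, 94) (0, 94)]  |A|=2942.5561
6. ⊥bis P9·P4 via (74.42,66.21): [(0, 91.0628) (44.1625, 44.8112) (52.2419, 39.1211) (77.8709, 70.4251) (61.8611, 94) (0, 94)]  |A|=2388.0439
7. ⊥bis P9·P5 via (42.005,75.64): [(36.7345, 52.5906) (44.1625, 44.8112) (52.2419, 39.1211) (77.8709, 70.4251) (61.8611, 94) (46.2032, 94)]  |A|=1377.4709
8. ⊥bis P9·P6 via (70.6,43.485): [(36.7345, 52.5906) (44.1625, 44.8112) (45.4868, 43.8785) (56.002, 43.7138) (77.8709, 70.4251) (61.8611, 94) (46.2032, 94)]  |A|=1353.0146
9. ⊥bis P9·P7 via (57.425,46.325): [(37.9647, 57.9703) (57.9048, 46.0379) (77.8709, 70.4251) (61.8611, 94) (46.2032, 94)]  |A|=1214.4328
10. ⊥bis P9·P8 via (38.665,44.37): [(37.9647, 57.9703) (57.9048, 46.0379) (77.8709, 70.4251) (61.8611, 94) (46.2032, 94)]  |A|=1214.4328
11. canonical 5-gon: [(37.9647, 57.9703) (57.9048, 46.0379) (77.8709, 70.4251) (61.8611, 94) (46.2032, 94)]
12. shoelace: 1214.4328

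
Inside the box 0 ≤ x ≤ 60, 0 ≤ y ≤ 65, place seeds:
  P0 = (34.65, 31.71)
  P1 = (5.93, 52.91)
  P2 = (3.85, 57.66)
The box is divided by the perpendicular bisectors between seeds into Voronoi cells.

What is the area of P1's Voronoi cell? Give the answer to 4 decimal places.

1. box [0,60]×[0,65]: [(0, 0) (60, 0) (60, 65) (0, 65)]
2. ⊥bis P1·P0 via (20.29,42.31): [(0, 14.8228) (37.0389, 65) (0, 65)]  |A|=929.2539
3. ⊥bis P1·P2 via (4.89,55.285): [(0, 53.1437) (0, 14.8228) (37.0389, 65) (27.0757, 65)]  |A|=768.7451
4. canonical 4-gon: [(0, 53.1437) (0, 14.8228) (37.0389, 65) (27.0757, 65)]
5. shoelace: 768.7451

Area of P1's cell: 768.7451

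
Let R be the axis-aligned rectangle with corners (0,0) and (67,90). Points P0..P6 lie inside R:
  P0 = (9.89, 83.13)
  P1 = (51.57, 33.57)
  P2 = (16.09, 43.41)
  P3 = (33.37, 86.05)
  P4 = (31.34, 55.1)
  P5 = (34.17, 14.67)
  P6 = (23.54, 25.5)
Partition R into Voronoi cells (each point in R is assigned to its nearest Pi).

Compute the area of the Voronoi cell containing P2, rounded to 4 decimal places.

1. box [0,67]×[0,90]: [(0, 0) (67, 0) (67, 90) (0, 90)]
2. ⊥bis P2·P0 via (12.99,63.27): [(0, 61.2424) (0, 0) (67, 0) (67, 71.7006)]  |A|=4453.5878
3. ⊥bis P2·P1 via (33.83,38.49): [(41.9564, 67.7914) (0, 61.2424) (0, 0) (23.1552, 0)]  |A|=2069.6183
4. ⊥bis P2·P3 via (24.73,64.73): [(39.4527, 58.7636) (24.0664, 64.9989) (0, 61.2424) (0, 0) (23.1552, 0)]  |A|=1992.3597
5. ⊥bis P2·P4 via (23.715,49.255): [(33.335, 36.7053) (12.9737, 63.2674) (0, 61.2424) (0, 0) (23.1552, 0)]  |A|=1638.6387
6. ⊥bis P2·P5 via (25.13,29.04): [(32.4939, 33.6726) (33.335, 36.7053) (12.9737, 63.2674) (0, 61.2424) (0, 13.231)]  |A|=1033.8273
7. ⊥bis P2·P6 via (19.815,34.455): [(31.3742, 39.2633) (12.9737, 63.2674) (0, 61.2424) (0, 26.2126)]  |A|=723.8584
8. canonical 4-gon: [(31.3742, 39.2633) (12.9737, 63.2674) (0, 61.2424) (0, 26.2126)]
9. shoelace: 723.8584

Area of P2's cell: 723.8584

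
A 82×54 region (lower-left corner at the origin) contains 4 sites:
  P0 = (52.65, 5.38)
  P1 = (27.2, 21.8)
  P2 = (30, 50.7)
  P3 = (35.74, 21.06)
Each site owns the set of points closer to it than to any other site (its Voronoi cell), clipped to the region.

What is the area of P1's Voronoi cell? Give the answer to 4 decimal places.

Area of P1's cell: 1169.2015

1. box [0,82]×[0,54]: [(0, 0) (82, 0) (82, 54) (0, 54)]
2. ⊥bis P1·P0 via (39.925,13.59): [(0, 0) (31.1569, 0) (65.997, 54) (0, 54)]  |A|=2623.1555
3. ⊥bis P1·P2 via (28.6,36.25): [(0, 39.0209) (0, 0) (31.1569, 0) (53.0185, 33.8842)]  |A|=1562.2799
4. ⊥bis P1·P3 via (31.47,21.43): [(32.7196, 35.8509) (0, 39.0209) (0, 0) (29.6131, 0)]  |A|=1169.2015
5. canonical 4-gon: [(32.7196, 35.8509) (0, 39.0209) (0, 0) (29.6131, 0)]
6. shoelace: 1169.2015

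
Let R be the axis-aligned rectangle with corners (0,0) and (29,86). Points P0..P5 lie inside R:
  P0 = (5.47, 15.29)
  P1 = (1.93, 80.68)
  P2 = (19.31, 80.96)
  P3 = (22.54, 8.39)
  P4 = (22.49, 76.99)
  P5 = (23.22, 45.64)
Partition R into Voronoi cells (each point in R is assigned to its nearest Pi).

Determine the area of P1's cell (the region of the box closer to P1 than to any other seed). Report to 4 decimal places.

1. box [0,29]×[0,86]: [(0, 0) (29, 0) (29, 86) (0, 86)]
2. ⊥bis P1·P0 via (3.7,47.985): [(0, 47.7847) (29, 49.3547) (29, 86) (0, 86)]  |A|=1085.4794
3. ⊥bis P1·P2 via (10.62,80.82): [(0, 47.7847) (11.1425, 48.3879) (10.5365, 86) (0, 86)]  |A|=411.0577
4. ⊥bis P1·P3 via (12.235,44.535): [(0, 47.7847) (11.1425, 48.3879) (10.5365, 86) (0, 86)]  |A|=411.0577
5. ⊥bis P1·P4 via (12.21,78.835): [(0, 47.7847) (6.7024, 48.1475) (10.7803, 70.8691) (10.5365, 86) (0, 86)]  |A|=361.1047
6. ⊥bis P1·P5 via (12.575,63.16): [(0, 55.5195) (9.0077, 60.9926) (10.7803, 70.8691) (10.5365, 86) (0, 86)]  |A|=283.6402
7. canonical 5-gon: [(0, 55.5195) (9.0077, 60.9926) (10.7803, 70.8691) (10.5365, 86) (0, 86)]
8. shoelace: 283.6402

Area of P1's cell: 283.6402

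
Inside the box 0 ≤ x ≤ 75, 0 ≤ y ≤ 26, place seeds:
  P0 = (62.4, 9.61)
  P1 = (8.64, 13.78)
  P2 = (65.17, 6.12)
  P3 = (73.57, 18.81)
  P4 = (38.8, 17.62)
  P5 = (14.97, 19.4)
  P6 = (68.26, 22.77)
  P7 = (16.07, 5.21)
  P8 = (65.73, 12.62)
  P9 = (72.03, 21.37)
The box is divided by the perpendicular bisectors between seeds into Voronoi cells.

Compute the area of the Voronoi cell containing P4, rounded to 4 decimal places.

1. box [0,75]×[0,26]: [(0, 0) (75, 0) (75, 26) (0, 26)]
2. ⊥bis P4·P0 via (50.6,13.615): [(0, 0) (45.979, 0) (54.8036, 26) (0, 26)]  |A|=1310.1729
3. ⊥bis P4·P1 via (23.72,15.7): [(25.7189, 0) (45.979, 0) (54.8036, 26) (22.4086, 26)]  |A|=684.515
4. ⊥bis P4·P2 via (51.985,11.87): [(25.7189, 0) (45.979, 0) (54.8036, 26) (22.4086, 26)]  |A|=684.515
5. ⊥bis P4·P3 via (56.185,18.215): [(25.7189, 0) (45.979, 0) (54.8036, 26) (22.4086, 26)]  |A|=684.515
6. ⊥bis P4·P5 via (26.885,18.51): [(25.5825, 1.072) (25.7189, 0) (45.979, 0) (54.8036, 26) (27.4445, 26)]  |A|=621.7477
7. ⊥bis P4·P6 via (53.53,20.195): [(25.5825, 1.072) (25.7189, 0) (45.979, 0) (53.2932, 21.5499) (52.5152, 26) (27.4445, 26)]  |A|=616.656
8. ⊥bis P4·P7 via (27.435,11.415): [(26.485, 13.155) (33.6673, 0) (45.979, 0) (53.2932, 21.5499) (52.5152, 26) (27.4445, 26)]  |A|=563.0673
9. ⊥bis P4·P8 via (52.265,15.12): [(26.485, 13.155) (33.6673, 0) (45.979, 0) (53.2932, 21.5499) (52.5152, 26) (27.4445, 26)]  |A|=563.0673
10. ⊥bis P4·P9 via (55.415,19.495): [(26.485, 13.155) (33.6673, 0) (45.979, 0) (53.2932, 21.5499) (52.5152, 26) (27.4445, 26)]  |A|=563.0673
11. canonical 6-gon: [(26.485, 13.155) (33.6673, 0) (45.979, 0) (53.2932, 21.5499) (52.5152, 26) (27.4445, 26)]
12. shoelace: 563.0673

Area of P4's cell: 563.0673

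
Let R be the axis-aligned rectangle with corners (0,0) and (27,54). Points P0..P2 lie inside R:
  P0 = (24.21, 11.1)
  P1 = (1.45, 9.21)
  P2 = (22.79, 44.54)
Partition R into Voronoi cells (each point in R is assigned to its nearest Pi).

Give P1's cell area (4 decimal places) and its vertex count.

1. box [0,27]×[0,54]: [(0, 0) (27, 0) (27, 54) (0, 54)]
2. ⊥bis P1·P0 via (12.83,10.155): [(0, 0) (13.6733, 0) (9.1891, 54) (0, 54)]  |A|=617.2839
3. ⊥bis P1·P2 via (12.12,26.875): [(0, 34.1957) (0, 0) (13.6733, 0) (11.4057, 27.3064)]  |A|=381.6978
4. canonical 4-gon: [(0, 34.1957) (0, 0) (13.6733, 0) (11.4057, 27.3064)]
5. shoelace: 381.6978

Area of P1's cell: 381.6978 (4 vertices)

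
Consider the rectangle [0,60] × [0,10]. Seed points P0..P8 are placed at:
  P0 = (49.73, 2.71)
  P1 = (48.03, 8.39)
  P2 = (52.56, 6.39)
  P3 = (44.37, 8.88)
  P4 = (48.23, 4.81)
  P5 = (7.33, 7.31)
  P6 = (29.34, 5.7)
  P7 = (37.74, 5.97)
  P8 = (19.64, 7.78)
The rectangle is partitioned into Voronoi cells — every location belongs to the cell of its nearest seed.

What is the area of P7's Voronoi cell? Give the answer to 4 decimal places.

1. box [0,60]×[0,10]: [(0, 0) (60, 0) (60, 10) (0, 10)]
2. ⊥bis P7·P0 via (43.735,4.34): [(0, 0) (42.555, 0) (45.2739, 10) (0, 10)]  |A|=439.1445
3. ⊥bis P7·P1 via (42.885,7.18): [(0, 0) (42.555, 0) (43.6374, 3.9809) (42.2218, 10) (0, 10)]  |A|=429.959
4. ⊥bis P7·P2 via (45.15,6.18): [(0, 0) (42.555, 0) (43.6374, 3.9809) (42.2218, 10) (0, 10)]  |A|=429.959
5. ⊥bis P7·P3 via (41.055,7.425): [(0, 0) (42.555, 0) (43.2278, 2.4746) (39.9248, 10) (0, 10)]  |A|=419.0173
6. ⊥bis P7·P4 via (42.985,5.39): [(0, 0) (42.389, 0) (42.7764, 3.5032) (39.9248, 10) (0, 10)]  |A|=417.8219
7. ⊥bis P7·P5 via (22.535,6.64): [(22.2424, 0) (42.389, 0) (42.7764, 3.5032) (39.9248, 10) (22.6831, 10)]  |A|=193.1946
8. ⊥bis P7·P6 via (33.54,5.835): [(33.7276, 0) (42.389, 0) (42.7764, 3.5032) (39.9248, 10) (33.4061, 10)]  |A|=82.1535
9. ⊥bis P7·P8 via (28.69,6.875): [(33.7276, 0) (42.389, 0) (42.7764, 3.5032) (39.9248, 10) (33.4061, 10)]  |A|=82.1535
10. canonical 5-gon: [(33.7276, 0) (42.389, 0) (42.7764, 3.5032) (39.9248, 10) (33.4061, 10)]
11. shoelace: 82.1535

Area of P7's cell: 82.1535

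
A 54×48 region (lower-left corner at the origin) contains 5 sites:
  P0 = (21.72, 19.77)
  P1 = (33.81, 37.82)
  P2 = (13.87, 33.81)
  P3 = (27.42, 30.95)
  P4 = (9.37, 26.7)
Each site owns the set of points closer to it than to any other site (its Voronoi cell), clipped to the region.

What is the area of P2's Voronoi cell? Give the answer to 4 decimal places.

1. box [0,54]×[0,48]: [(0, 0) (54, 0) (54, 48) (0, 48)]
2. ⊥bis P2·P0 via (17.795,26.79): [(0, 16.8405) (54, 47.0328) (54, 48) (0, 48)]  |A|=867.4198
3. ⊥bis P2·P1 via (23.84,35.815): [(0, 16.8405) (24.8605, 30.7404) (21.3896, 48) (0, 48)]  |A|=571.9074
4. ⊥bis P2·P3 via (20.645,32.38): [(0, 16.8405) (19.6886, 27.8487) (22.6349, 41.8076) (21.3896, 48) (0, 48)]  |A|=540.0703
5. ⊥bis P2·P4 via (11.62,30.255): [(0, 37.6094) (17.4232, 26.5821) (19.6886, 27.8487) (22.6349, 41.8076) (21.3896, 48) (0, 48)]  |A|=359.1402
6. canonical 6-gon: [(0, 37.6094) (17.4232, 26.5821) (19.6886, 27.8487) (22.6349, 41.8076) (21.3896, 48) (0, 48)]
7. shoelace: 359.1402

Area of P2's cell: 359.1402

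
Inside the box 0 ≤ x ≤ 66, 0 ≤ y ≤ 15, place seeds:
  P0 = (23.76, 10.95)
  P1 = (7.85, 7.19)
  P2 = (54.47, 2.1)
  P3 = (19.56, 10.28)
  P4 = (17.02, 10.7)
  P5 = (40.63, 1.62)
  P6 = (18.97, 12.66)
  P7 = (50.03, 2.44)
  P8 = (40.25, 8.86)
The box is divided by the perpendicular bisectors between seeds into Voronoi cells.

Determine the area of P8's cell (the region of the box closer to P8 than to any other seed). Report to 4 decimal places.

Area of P8's cell: 158.1892

1. box [0,66]×[0,15]: [(0, 0) (66, 0) (66, 15) (0, 15)]
2. ⊥bis P8·P0 via (32.005,9.905): [(30.7496, 0) (66, 0) (66, 15) (32.6508, 15)]  |A|=514.4973
3. ⊥bis P8·P1 via (24.05,8.025): [(30.7496, 0) (66, 0) (66, 15) (32.6508, 15)]  |A|=514.4973
4. ⊥bis P8·P2 via (47.36,5.48): [(30.7496, 0) (44.7549, 0) (51.8857, 15) (32.6508, 15)]  |A|=249.3015
5. ⊥bis P8·P3 via (29.905,9.57): [(30.7496, 0) (44.7549, 0) (51.8857, 15) (32.6508, 15)]  |A|=249.3015
6. ⊥bis P8·P4 via (28.635,9.78): [(30.7496, 0) (44.7549, 0) (51.8857, 15) (32.6508, 15)]  |A|=249.3015
7. ⊥bis P8·P5 via (40.44,5.24): [(31.3533, 4.7631) (47.4201, 5.6064) (51.8857, 15) (32.6508, 15)]  |A|=172.0331
8. ⊥bis P8·P6 via (29.61,10.76): [(31.3533, 4.7631) (47.4201, 5.6064) (51.8857, 15) (32.6508, 15)]  |A|=172.0331
9. ⊥bis P8·P7 via (45.14,5.65): [(31.3533, 4.7631) (45.029, 5.4809) (51.2777, 15) (32.6508, 15)]  |A|=158.1892
10. canonical 4-gon: [(31.3533, 4.7631) (45.029, 5.4809) (51.2777, 15) (32.6508, 15)]
11. shoelace: 158.1892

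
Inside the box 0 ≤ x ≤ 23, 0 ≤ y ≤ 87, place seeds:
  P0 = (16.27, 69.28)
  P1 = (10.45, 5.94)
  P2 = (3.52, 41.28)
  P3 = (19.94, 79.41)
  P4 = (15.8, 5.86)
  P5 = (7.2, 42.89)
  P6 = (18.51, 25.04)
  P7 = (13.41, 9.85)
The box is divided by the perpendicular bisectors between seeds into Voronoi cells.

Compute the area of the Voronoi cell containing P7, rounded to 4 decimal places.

1. box [0,23]×[0,87]: [(0, 0) (23, 0) (23, 87) (0, 87)]
2. ⊥bis P7·P0 via (14.84,39.565): [(0, 40.2792) (0, 0) (23, 0) (23, 39.1723)]  |A|=913.6919
3. ⊥bis P7·P1 via (11.93,7.895): [(0, 40.2792) (0, 16.9264) (22.3589, 0) (23, 0) (23, 39.1723)]  |A|=724.4642
4. ⊥bis P7·P2 via (8.465,25.565): [(0, 22.9013) (0, 16.9264) (22.3589, 0) (23, 0) (23, 30.1387)]  |A|=420.7327
5. ⊥bis P7·P3 via (16.675,44.63): [(0, 22.9013) (0, 16.9264) (22.3589, 0) (23, 0) (23, 30.1387)]  |A|=420.7327
6. ⊥bis P7·P4 via (14.605,7.855): [(0, 22.9013) (0, 16.9264) (13.1411, 6.9781) (23, 12.8836) (23, 30.1387)]  |A|=354.9869
7. ⊥bis P7·P5 via (10.305,26.37): [(12.0886, 26.7052) (0, 22.9013) (0, 16.9264) (13.1411, 6.9781) (23, 12.8836) (23, 28.7561)]  |A|=347.4438
8. ⊥bis P7·P6 via (15.96,17.445): [(0, 22.8035) (0, 16.9264) (13.1411, 6.9781) (23, 12.8836) (23, 15.0813)]  |A|=180.7025
9. canonical 5-gon: [(0, 22.8035) (0, 16.9264) (13.1411, 6.9781) (23, 12.8836) (23, 15.0813)]
10. shoelace: 180.7025

Area of P7's cell: 180.7025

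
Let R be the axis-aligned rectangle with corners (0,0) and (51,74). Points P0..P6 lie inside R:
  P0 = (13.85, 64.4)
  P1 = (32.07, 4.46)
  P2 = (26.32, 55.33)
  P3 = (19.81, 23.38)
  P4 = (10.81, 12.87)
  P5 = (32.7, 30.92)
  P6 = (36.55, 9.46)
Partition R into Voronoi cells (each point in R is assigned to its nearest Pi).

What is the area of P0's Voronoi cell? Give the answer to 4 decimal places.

Area of P0's cell: 599.5051

1. box [0,51]×[0,74]: [(0, 0) (51, 0) (51, 74) (0, 74)]
2. ⊥bis P0·P1 via (22.96,34.43): [(0, 27.4508) (51, 42.9533) (51, 74) (0, 74)]  |A|=1978.6936
3. ⊥bis P0·P2 via (20.085,59.865): [(0, 32.2509) (30.366, 74) (0, 74)]  |A|=633.8773
4. ⊥bis P0·P3 via (16.83,43.89): [(0, 41.4447) (7.4773, 42.5311) (30.366, 74) (0, 74)]  |A|=599.5051
5. ⊥bis P0·P4 via (12.33,38.635): [(0, 41.4447) (7.4773, 42.5311) (30.366, 74) (0, 74)]  |A|=599.5051
6. ⊥bis P0·P5 via (23.275,47.66): [(0, 41.4447) (7.4773, 42.5311) (30.366, 74) (0, 74)]  |A|=599.5051
7. ⊥bis P0·P6 via (25.2,36.93): [(0, 41.4447) (7.4773, 42.5311) (30.366, 74) (0, 74)]  |A|=599.5051
8. canonical 4-gon: [(0, 41.4447) (7.4773, 42.5311) (30.366, 74) (0, 74)]
9. shoelace: 599.5051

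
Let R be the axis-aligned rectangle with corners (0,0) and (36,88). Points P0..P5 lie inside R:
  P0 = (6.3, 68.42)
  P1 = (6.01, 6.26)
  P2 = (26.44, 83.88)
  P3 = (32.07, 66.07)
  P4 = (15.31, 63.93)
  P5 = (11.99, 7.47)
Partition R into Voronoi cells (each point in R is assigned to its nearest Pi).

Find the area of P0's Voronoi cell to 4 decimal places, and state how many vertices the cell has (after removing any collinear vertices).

1. box [0,36]×[0,88]: [(0, 0) (36, 0) (36, 88) (0, 88)]
2. ⊥bis P0·P1 via (6.155,37.34): [(0, 37.3687) (36, 37.2008) (36, 88) (0, 88)]  |A|=1825.7494
3. ⊥bis P0·P2 via (16.37,76.15): [(0, 37.3687) (36, 37.2008) (36, 50.5777) (7.2736, 88) (0, 88)]  |A|=1288.2455
4. ⊥bis P0·P3 via (19.185,67.245): [(0, 37.3687) (16.4535, 37.292) (19.6119, 71.9267) (7.2736, 88) (0, 88)]  |A|=839.9974
5. ⊥bis P0·P4 via (10.805,66.175): [(0, 44.4928) (16.0098, 76.6193) (7.2736, 88) (0, 88)]  |A|=389.6593
6. ⊥bis P0·P5 via (9.145,37.945): [(0, 44.4928) (16.0098, 76.6193) (7.2736, 88) (0, 88)]  |A|=389.6593
7. canonical 4-gon: [(0, 44.4928) (16.0098, 76.6193) (7.2736, 88) (0, 88)]
8. shoelace: 389.6593

Area of P0's cell: 389.6593 (4 vertices)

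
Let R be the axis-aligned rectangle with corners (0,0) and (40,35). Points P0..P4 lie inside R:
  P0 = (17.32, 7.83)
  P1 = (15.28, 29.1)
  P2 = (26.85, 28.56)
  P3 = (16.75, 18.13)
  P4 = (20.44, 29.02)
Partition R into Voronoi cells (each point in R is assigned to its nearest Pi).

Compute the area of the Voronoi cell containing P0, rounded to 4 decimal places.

Area of P0's cell: 507.8826

1. box [0,40]×[0,35]: [(0, 0) (40, 0) (40, 35) (0, 35)]
2. ⊥bis P0·P1 via (16.3,18.465): [(0, 16.9017) (0, 0) (40, 0) (40, 20.7381)]  |A|=752.7946
3. ⊥bis P0·P2 via (22.085,18.195): [(20.6005, 18.8775) (0, 16.9017) (0, 0) (40, 0) (40, 9.9591)]  |A|=648.2415
4. ⊥bis P0·P3 via (17.035,12.98): [(31.6674, 13.7898) (0, 12.0373) (0, 0) (40, 0) (40, 9.9591)]  |A|=507.8826
5. ⊥bis P0·P4 via (18.88,18.425): [(31.6674, 13.7898) (0, 12.0373) (0, 0) (40, 0) (40, 9.9591)]  |A|=507.8826
6. canonical 5-gon: [(31.6674, 13.7898) (0, 12.0373) (0, 0) (40, 0) (40, 9.9591)]
7. shoelace: 507.8826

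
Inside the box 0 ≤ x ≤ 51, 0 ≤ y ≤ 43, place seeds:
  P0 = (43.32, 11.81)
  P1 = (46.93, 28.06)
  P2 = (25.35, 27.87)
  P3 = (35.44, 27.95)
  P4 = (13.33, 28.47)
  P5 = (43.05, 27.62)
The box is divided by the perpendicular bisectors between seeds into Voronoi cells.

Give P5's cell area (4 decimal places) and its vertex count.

Area of P5's cell: 120.9708 (4 vertices)

1. box [0,51]×[0,43]: [(0, 0) (51, 0) (51, 43) (0, 43)]
2. ⊥bis P5·P0 via (43.185,19.715): [(0, 18.9775) (51, 19.8485) (51, 43) (0, 43)]  |A|=1202.9381
3. ⊥bis P5·P1 via (44.99,27.84): [(0, 18.9775) (45.9061, 19.7615) (43.2708, 43) (0, 43)]  |A|=1054.1652
4. ⊥bis P5·P2 via (34.2,27.745): [(34.0844, 19.5596) (45.9061, 19.7615) (43.2708, 43) (34.4155, 43)]  |A|=241.4125
5. ⊥bis P5·P3 via (39.245,27.785): [(38.8919, 19.6417) (45.9061, 19.7615) (43.2708, 43) (39.9048, 43)]  |A|=120.9708
6. ⊥bis P5·P4 via (28.19,28.045): [(38.8919, 19.6417) (45.9061, 19.7615) (43.2708, 43) (39.9048, 43)]  |A|=120.9708
7. canonical 4-gon: [(38.8919, 19.6417) (45.9061, 19.7615) (43.2708, 43) (39.9048, 43)]
8. shoelace: 120.9708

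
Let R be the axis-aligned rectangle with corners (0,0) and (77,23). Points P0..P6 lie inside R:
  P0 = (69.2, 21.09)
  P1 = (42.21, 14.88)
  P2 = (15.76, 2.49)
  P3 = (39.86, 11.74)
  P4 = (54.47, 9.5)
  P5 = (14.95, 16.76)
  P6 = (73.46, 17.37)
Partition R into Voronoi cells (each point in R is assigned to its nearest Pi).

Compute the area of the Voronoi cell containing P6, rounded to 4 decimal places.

Area of P6's cell: 198.3514

1. box [0,77]×[0,23]: [(0, 0) (77, 0) (77, 23) (0, 23)]
2. ⊥bis P6·P0 via (71.33,19.23): [(54.5376, 0) (77, 0) (77, 23) (74.6221, 23)]  |A|=285.6632
3. ⊥bis P6·P1 via (57.835,16.125): [(58.7367, 4.8086) (59.1198, 0) (77, 0) (77, 23) (74.6221, 23)]  |A|=274.6461
4. ⊥bis P6·P2 via (44.61,9.93): [(58.7367, 4.8086) (59.1198, 0) (77, 0) (77, 23) (74.6221, 23)]  |A|=274.6461
5. ⊥bis P6·P3 via (56.66,14.555): [(58.7367, 4.8086) (59.1198, 0) (77, 0) (77, 23) (74.6221, 23)]  |A|=274.6461
6. ⊥bis P6·P4 via (63.965,13.435): [(64.7067, 11.6453) (69.5328, 0) (77, 0) (77, 23) (74.6221, 23)]  |A|=198.3514
7. ⊥bis P6·P5 via (44.205,17.065): [(64.7067, 11.6453) (69.5328, 0) (77, 0) (77, 23) (74.6221, 23)]  |A|=198.3514
8. canonical 5-gon: [(64.7067, 11.6453) (69.5328, 0) (77, 0) (77, 23) (74.6221, 23)]
9. shoelace: 198.3514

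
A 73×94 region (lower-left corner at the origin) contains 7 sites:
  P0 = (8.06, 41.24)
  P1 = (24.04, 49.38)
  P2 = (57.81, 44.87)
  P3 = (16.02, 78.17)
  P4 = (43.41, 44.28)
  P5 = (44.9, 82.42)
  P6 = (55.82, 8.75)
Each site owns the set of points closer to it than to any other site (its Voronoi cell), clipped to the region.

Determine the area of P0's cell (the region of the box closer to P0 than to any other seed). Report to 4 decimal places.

1. box [0,73]×[0,94]: [(0, 0) (73, 0) (73, 94) (0, 94)]
2. ⊥bis P0·P1 via (16.05,45.31): [(0, 76.8185) (0, 0) (39.1303, 0)]  |A|=1502.9655
3. ⊥bis P0·P2 via (32.935,43.055): [(35.5659, 6.9974) (0, 76.8185) (0, 0) (36.0765, 0)]  |A|=1492.2812
4. ⊥bis P0·P3 via (12.04,59.705): [(35.5659, 6.9974) (8.3076, 60.5095) (0, 62.3001) (0, 0) (36.0765, 0)]  |A|=1431.975
5. ⊥bis P0·P4 via (25.735,42.76): [(27.4383, 22.953) (8.3076, 60.5095) (0, 62.3001) (0, 0) (29.4122, 0)]  |A|=1331.1298
6. ⊥bis P0·P5 via (26.48,61.83): [(27.4383, 22.953) (8.3076, 60.5095) (0, 62.3001) (0, 0) (29.4122, 0)]  |A|=1331.1298
7. ⊥bis P0·P6 via (31.94,24.995): [(27.7877, 18.8911) (27.4383, 22.953) (8.3076, 60.5095) (0, 62.3001) (0, 0) (14.9365, 0)]  |A|=1194.3984
8. canonical 6-gon: [(27.7877, 18.8911) (27.4383, 22.953) (8.3076, 60.5095) (0, 62.3001) (0, 0) (14.9365, 0)]
9. shoelace: 1194.3984

Area of P0's cell: 1194.3984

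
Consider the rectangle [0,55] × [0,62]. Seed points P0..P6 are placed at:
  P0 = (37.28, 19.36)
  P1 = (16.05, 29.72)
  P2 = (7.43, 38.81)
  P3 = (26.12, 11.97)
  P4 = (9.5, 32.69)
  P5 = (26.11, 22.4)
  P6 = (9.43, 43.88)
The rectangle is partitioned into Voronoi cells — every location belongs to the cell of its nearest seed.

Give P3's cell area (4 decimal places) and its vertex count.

Area of P3's cell: 562.9512 (6 vertices)

1. box [0,55]×[0,62]: [(0, 0) (55, 0) (55, 62) (0, 62)]
2. ⊥bis P3·P0 via (31.7,15.665): [(0, 0) (42.0731, 0) (1.0176, 62) (0, 62)]  |A|=1335.8131
3. ⊥bis P3·P1 via (21.085,20.845): [(0, 8.883) (0, 0) (42.0731, 0) (26.3078, 23.808)]  |A|=617.685
4. ⊥bis P3·P2 via (16.775,25.39): [(0, 8.883) (0, 0) (42.0731, 0) (26.3078, 23.808)]  |A|=617.685
5. ⊥bis P3·P4 via (17.81,22.33): [(3.5724, 10.9097) (0, 8.0442) (0, 0) (42.0731, 0) (26.3078, 23.808)]  |A|=616.1867
6. ⊥bis P3·P5 via (26.115,17.185): [(14.6142, 17.174) (3.5724, 10.9097) (0, 8.0442) (0, 0) (42.0731, 0) (30.6906, 17.1894)]  |A|=562.9512
7. ⊥bis P3·P6 via (17.775,27.925): [(14.6142, 17.174) (3.5724, 10.9097) (0, 8.0442) (0, 0) (42.0731, 0) (30.6906, 17.1894)]  |A|=562.9512
8. canonical 6-gon: [(14.6142, 17.174) (3.5724, 10.9097) (0, 8.0442) (0, 0) (42.0731, 0) (30.6906, 17.1894)]
9. shoelace: 562.9512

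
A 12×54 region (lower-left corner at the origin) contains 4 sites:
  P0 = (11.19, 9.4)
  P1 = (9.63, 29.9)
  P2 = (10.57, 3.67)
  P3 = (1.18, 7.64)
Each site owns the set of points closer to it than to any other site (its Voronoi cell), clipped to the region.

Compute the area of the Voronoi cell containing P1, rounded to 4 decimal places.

1. box [0,12]×[0,54]: [(0, 0) (12, 0) (12, 54) (0, 54)]
2. ⊥bis P1·P0 via (10.41,19.65): [(0, 18.8578) (12, 19.771) (12, 54) (0, 54)]  |A|=416.2271
3. ⊥bis P1·P2 via (10.1,16.785): [(0, 18.8578) (12, 19.771) (12, 54) (0, 54)]  |A|=416.2271
4. ⊥bis P1·P3 via (5.405,18.77): [(0, 20.8218) (4.3097, 19.1858) (12, 19.771) (12, 54) (0, 54)]  |A|=411.9951
5. canonical 5-gon: [(0, 20.8218) (4.3097, 19.1858) (12, 19.771) (12, 54) (0, 54)]
6. shoelace: 411.9951

Area of P1's cell: 411.9951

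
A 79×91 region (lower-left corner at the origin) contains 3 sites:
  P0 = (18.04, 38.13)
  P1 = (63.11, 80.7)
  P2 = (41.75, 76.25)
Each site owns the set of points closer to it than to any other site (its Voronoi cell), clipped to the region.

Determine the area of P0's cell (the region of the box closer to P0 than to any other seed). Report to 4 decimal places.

Area of P0's cell: 3974.3479

1. box [0,79]×[0,91]: [(0, 0) (79, 0) (79, 91) (0, 91)]
2. ⊥bis P0·P1 via (40.575,59.415): [(0, 0) (79, 0) (79, 18.7334) (10.742, 91) (0, 91)]  |A|=4722.6139
3. ⊥bis P0·P2 via (29.895,57.19): [(0, 75.7842) (0, 0) (79, 0) (79, 18.7334) (60.8793, 37.9183)]  |A|=3974.3479
4. canonical 5-gon: [(0, 75.7842) (0, 0) (79, 0) (79, 18.7334) (60.8793, 37.9183)]
5. shoelace: 3974.3479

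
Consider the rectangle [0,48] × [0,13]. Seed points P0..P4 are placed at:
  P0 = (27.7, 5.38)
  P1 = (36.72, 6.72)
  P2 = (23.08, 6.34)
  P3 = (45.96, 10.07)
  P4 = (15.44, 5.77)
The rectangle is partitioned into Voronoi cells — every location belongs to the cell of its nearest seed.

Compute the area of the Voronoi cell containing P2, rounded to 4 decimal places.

Area of P2's cell: 81.8504

1. box [0,48]×[0,13]: [(0, 0) (48, 0) (48, 13) (0, 13)]
2. ⊥bis P2·P0 via (25.39,5.86): [(0, 0) (24.1723, 0) (26.8736, 13) (0, 13)]  |A|=331.7988
3. ⊥bis P2·P1 via (29.9,6.53): [(0, 0) (24.1723, 0) (26.8736, 13) (0, 13)]  |A|=331.7988
4. ⊥bis P2·P3 via (34.52,8.205): [(0, 0) (24.1723, 0) (26.8736, 13) (0, 13)]  |A|=331.7988
5. ⊥bis P2·P4 via (19.26,6.055): [(19.7117, 0) (24.1723, 0) (26.8736, 13) (18.7419, 13)]  |A|=81.8504
6. canonical 4-gon: [(19.7117, 0) (24.1723, 0) (26.8736, 13) (18.7419, 13)]
7. shoelace: 81.8504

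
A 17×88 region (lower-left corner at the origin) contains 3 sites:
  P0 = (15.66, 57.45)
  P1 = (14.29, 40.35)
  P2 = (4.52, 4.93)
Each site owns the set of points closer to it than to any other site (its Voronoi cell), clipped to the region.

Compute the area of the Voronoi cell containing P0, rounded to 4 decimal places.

1. box [0,17]×[0,88]: [(0, 0) (17, 0) (17, 88) (0, 88)]
2. ⊥bis P0·P1 via (14.975,48.9): [(0, 50.0998) (17, 48.7378) (17, 88) (0, 88)]  |A|=655.8811
3. ⊥bis P0·P2 via (10.09,31.19): [(0, 50.0998) (17, 48.7378) (17, 88) (0, 88)]  |A|=655.8811
4. canonical 4-gon: [(0, 50.0998) (17, 48.7378) (17, 88) (0, 88)]
5. shoelace: 655.8811

Area of P0's cell: 655.8811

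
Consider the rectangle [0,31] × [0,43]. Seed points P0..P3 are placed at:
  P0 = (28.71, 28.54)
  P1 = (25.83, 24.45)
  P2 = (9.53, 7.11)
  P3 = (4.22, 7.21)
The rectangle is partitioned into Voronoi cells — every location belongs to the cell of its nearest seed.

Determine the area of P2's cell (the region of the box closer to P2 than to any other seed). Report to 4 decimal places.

Area of P2's cell: 349.3954

1. box [0,31]×[0,43]: [(0, 0) (31, 0) (31, 43) (0, 43)]
2. ⊥bis P2·P0 via (19.12,17.825): [(0, 34.9375) (0, 0) (31, 0) (31, 7.1923)]  |A|=653.0127
3. ⊥bis P2·P1 via (17.68,15.78): [(0, 32.3996) (0, 0) (31, 0) (31, 3.2589)]  |A|=552.7068
4. ⊥bis P2·P3 via (6.875,7.16): [(7.2225, 25.6103) (6.7402, 0) (31, 0) (31, 3.2589)]  |A|=349.3954
5. canonical 4-gon: [(7.2225, 25.6103) (6.7402, 0) (31, 0) (31, 3.2589)]
6. shoelace: 349.3954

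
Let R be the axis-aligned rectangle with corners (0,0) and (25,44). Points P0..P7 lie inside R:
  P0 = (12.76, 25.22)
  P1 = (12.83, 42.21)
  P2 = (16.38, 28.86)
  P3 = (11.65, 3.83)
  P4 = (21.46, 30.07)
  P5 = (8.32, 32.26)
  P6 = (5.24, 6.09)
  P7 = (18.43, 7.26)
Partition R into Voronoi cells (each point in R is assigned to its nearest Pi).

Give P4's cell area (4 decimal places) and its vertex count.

Area of P4's cell: 120.3335 (5 vertices)

1. box [0,25]×[0,44]: [(0, 0) (25, 0) (25, 44) (0, 44)]
2. ⊥bis P4·P0 via (17.11,27.645): [(25, 13.4918) (25, 44) (7.9926, 44)]  |A|=259.4332
3. ⊥bis P4·P1 via (17.145,36.14): [(13.7283, 33.7112) (25, 13.4918) (25, 41.7239)]  |A|=159.112
4. ⊥bis P4·P2 via (18.92,29.465): [(17.3033, 36.2525) (21.0272, 20.6183) (25, 13.4918) (25, 41.7239)]  |A|=126.434
5. ⊥bis P4·P3 via (16.555,16.95): [(17.3033, 36.2525) (21.0272, 20.6183) (24.788, 13.872) (25, 13.7928) (25, 41.7239)]  |A|=126.4021
6. ⊥bis P4·P5 via (14.89,31.165): [(17.3033, 36.2525) (21.0272, 20.6183) (24.788, 13.872) (25, 13.7928) (25, 41.7239)]  |A|=126.4021
7. ⊥bis P4·P6 via (13.35,18.08): [(17.3033, 36.2525) (21.0272, 20.6183) (24.788, 13.872) (25, 13.7928) (25, 41.7239)]  |A|=126.4021
8. ⊥bis P4·P7 via (19.945,18.665): [(17.3033, 36.2525) (21.0272, 20.6183) (22.2897, 18.3535) (25, 17.9935) (25, 41.7239)]  |A|=120.3335
9. canonical 5-gon: [(17.3033, 36.2525) (21.0272, 20.6183) (22.2897, 18.3535) (25, 17.9935) (25, 41.7239)]
10. shoelace: 120.3335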